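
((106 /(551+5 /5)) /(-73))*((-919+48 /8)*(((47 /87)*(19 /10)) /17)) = 43211377/297988920 = 0.15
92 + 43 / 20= 1883/20 = 94.15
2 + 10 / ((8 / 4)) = 7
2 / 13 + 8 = 106/13 = 8.15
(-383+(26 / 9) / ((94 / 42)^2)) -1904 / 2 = -2947741/2209 = -1334.42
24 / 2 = 12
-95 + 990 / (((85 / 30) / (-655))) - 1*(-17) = -3892026/17 = -228942.71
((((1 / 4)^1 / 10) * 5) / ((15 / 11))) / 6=11/720 = 0.02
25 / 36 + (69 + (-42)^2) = 66013/36 = 1833.69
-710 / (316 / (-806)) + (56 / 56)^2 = 143144/79 = 1811.95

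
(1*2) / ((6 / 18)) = 6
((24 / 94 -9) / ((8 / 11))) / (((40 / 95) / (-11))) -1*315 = -2631/3008 = -0.87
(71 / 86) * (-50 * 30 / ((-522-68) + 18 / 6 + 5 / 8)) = 426000/201713 = 2.11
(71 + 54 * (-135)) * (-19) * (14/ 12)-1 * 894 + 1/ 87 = 27688129/174 = 159127.18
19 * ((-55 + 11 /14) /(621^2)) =-209/78246 = 0.00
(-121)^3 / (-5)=1771561/5 = 354312.20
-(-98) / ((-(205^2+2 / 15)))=-1470/630377 = 0.00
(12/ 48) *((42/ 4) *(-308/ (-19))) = 1617/38 = 42.55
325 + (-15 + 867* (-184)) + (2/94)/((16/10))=-59865963/376 = -159217.99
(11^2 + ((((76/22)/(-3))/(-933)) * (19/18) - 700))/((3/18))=-320882236/92367 = -3473.99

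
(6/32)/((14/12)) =0.16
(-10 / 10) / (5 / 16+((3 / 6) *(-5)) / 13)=-208/25 = -8.32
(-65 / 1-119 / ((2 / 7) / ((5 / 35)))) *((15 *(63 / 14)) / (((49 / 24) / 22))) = -4437180/49 = -90554.69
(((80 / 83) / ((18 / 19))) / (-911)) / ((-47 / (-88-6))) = -1520/680517 = 0.00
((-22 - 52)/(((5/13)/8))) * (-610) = 938912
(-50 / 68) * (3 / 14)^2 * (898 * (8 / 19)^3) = -12931200/5713547 = -2.26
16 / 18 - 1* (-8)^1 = 80/9 = 8.89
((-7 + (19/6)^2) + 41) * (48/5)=1268/3 = 422.67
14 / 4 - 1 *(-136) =139.50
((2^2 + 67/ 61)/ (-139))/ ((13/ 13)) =-311/8479 = -0.04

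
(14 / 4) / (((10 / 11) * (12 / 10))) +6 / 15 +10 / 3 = 833/120 = 6.94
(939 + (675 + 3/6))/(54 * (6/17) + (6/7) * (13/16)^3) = 393473024/4756911 = 82.72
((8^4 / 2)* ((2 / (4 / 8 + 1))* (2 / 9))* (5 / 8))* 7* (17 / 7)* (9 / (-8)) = -21760/3 = -7253.33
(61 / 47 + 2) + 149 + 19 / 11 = 79631/517 = 154.03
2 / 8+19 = 77/4 = 19.25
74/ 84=37/42 = 0.88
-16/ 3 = -5.33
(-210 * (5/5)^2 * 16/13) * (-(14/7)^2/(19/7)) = 94080/247 = 380.89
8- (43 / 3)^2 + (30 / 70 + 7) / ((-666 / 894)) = -483487/2331 = -207.42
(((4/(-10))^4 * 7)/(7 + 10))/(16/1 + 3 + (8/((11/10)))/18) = 11088/20410625 = 0.00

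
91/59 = 1.54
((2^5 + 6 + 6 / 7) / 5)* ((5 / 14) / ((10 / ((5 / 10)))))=34/245 = 0.14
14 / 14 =1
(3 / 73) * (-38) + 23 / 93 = -8923/6789 = -1.31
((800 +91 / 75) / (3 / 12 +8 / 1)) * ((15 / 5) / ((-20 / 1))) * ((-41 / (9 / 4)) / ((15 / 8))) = 78839392/556875 = 141.57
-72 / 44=-18/11 = -1.64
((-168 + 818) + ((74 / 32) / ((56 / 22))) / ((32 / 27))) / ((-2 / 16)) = -9329389/1792 = -5206.13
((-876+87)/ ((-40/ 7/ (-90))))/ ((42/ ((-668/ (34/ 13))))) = 5138757/68 = 75569.96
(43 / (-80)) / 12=-43/960 = -0.04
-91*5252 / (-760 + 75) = 477932/685 = 697.71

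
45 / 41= 1.10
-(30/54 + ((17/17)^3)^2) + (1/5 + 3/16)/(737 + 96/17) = -14135257/9090000 = -1.56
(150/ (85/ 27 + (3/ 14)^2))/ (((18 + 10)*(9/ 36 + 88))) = 113400/5966759 = 0.02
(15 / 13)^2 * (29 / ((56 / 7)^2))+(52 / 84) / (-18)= 1162921/2044224 = 0.57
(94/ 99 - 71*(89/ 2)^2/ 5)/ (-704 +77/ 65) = 723772777/18090468 = 40.01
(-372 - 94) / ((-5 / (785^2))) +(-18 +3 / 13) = 746617979/13 = 57432152.23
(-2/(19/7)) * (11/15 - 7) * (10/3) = 15.39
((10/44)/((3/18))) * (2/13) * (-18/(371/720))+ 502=26243806/53053 = 494.67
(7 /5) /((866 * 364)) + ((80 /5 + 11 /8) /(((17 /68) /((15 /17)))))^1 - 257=-748994723/3827720 = -195.68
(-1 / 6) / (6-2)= -1/24 = -0.04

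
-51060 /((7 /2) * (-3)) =34040/7 = 4862.86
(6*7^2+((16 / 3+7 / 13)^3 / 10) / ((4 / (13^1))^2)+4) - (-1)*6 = 29081629/56160 = 517.84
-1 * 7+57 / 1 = 50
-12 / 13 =-0.92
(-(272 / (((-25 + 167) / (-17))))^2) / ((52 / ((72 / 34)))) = -2829888/65533 = -43.18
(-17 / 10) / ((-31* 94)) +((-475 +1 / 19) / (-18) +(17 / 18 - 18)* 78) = -721943177/553660 = -1303.95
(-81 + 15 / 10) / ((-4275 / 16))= 424/1425 = 0.30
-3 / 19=-0.16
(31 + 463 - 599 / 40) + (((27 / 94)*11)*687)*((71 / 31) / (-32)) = 150906771/466240 = 323.67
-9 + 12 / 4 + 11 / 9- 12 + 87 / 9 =-64/9 = -7.11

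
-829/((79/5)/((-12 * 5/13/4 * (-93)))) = -5782275/1027 = -5630.26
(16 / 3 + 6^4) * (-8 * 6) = -62464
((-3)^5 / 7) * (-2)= 486/7 = 69.43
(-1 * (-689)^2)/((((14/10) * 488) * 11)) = -2373605/37576 = -63.17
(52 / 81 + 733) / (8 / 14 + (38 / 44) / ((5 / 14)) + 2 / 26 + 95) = 297422125/39756663 = 7.48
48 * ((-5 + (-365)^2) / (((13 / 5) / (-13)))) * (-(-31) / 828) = -82596400/69 = -1197049.28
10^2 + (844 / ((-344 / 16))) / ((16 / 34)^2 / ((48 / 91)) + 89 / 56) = 337496324/4194521 = 80.46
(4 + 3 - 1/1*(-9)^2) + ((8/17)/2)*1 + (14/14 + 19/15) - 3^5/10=-48857/510 = -95.80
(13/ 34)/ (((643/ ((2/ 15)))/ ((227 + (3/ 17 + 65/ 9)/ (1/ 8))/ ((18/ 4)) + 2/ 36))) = 2278913/451559610 = 0.01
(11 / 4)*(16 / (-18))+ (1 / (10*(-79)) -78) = -571969/7110 = -80.45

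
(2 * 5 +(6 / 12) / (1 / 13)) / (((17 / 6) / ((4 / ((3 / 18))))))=2376/17 = 139.76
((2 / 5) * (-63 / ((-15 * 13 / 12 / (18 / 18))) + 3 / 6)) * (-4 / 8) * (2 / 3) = -569/975 = -0.58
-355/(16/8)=-355/2 = -177.50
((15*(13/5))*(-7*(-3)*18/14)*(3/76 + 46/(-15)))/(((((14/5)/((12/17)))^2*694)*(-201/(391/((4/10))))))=17558775/12368468 = 1.42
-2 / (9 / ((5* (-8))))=80/9 = 8.89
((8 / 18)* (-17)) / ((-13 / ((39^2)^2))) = 1344564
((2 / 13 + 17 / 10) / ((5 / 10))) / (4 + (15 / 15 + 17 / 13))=241/410 = 0.59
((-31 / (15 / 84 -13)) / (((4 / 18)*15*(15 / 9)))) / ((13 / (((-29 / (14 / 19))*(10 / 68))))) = -153729/793390 = -0.19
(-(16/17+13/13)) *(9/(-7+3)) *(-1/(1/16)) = -69.88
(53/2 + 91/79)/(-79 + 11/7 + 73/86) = -1315069/3641979 = -0.36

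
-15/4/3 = -5/4 = -1.25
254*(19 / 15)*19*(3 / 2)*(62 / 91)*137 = 855877.84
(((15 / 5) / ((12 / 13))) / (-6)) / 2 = -13/48 = -0.27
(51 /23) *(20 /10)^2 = 204/23 = 8.87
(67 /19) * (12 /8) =201/38 = 5.29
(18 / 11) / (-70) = -9/385 = -0.02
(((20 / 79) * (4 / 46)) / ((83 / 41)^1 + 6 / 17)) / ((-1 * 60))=-1394/9032307 = 0.00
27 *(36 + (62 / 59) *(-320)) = -8107.32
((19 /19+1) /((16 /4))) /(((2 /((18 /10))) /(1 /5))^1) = 9/100 = 0.09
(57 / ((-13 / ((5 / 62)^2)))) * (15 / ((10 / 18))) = -0.77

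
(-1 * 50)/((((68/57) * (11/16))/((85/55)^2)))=-193800/1331 = -145.60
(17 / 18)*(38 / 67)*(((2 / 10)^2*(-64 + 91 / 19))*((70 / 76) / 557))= -2975/1418122 = 0.00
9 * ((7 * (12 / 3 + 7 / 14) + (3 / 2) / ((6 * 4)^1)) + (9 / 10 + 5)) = 26973/80 = 337.16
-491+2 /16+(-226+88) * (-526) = 576777/8 = 72097.12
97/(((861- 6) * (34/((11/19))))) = 1067/552330 = 0.00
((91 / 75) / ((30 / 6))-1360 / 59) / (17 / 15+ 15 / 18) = -1009262/87025 = -11.60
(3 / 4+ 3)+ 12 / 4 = 27/4 = 6.75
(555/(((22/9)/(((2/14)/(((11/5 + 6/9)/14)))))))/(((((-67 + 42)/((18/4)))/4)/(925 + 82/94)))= -4963032/47 = -105596.43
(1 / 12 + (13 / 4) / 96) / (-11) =-15/1408 = -0.01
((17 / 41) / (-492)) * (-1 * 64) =272/5043 = 0.05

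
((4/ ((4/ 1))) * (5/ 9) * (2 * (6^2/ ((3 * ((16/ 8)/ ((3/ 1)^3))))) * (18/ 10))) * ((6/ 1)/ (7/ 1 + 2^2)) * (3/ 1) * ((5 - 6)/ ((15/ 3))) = -5832/55 = -106.04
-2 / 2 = -1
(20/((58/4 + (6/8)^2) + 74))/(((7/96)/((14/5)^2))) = 57344/2375 = 24.14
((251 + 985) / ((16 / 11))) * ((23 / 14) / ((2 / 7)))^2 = 1798071/64 = 28094.86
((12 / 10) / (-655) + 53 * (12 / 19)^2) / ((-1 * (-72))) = 4165439/14187300 = 0.29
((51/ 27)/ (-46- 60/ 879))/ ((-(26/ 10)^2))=7325/1207674 = 0.01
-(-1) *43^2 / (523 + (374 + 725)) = 1849/1622 = 1.14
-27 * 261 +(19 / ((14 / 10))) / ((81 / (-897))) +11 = -1358209/189 = -7186.29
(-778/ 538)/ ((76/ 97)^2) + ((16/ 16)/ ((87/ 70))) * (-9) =-432429169/45058576 = -9.60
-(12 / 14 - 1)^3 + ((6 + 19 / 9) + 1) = 28135/3087 = 9.11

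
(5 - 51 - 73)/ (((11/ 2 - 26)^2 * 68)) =-7/1681 = 0.00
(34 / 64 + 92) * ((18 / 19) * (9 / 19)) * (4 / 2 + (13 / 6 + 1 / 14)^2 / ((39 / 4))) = 27431973/262808 = 104.38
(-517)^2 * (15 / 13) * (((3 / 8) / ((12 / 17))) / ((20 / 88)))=149949129/208 = 720909.27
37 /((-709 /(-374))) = 13838/709 = 19.52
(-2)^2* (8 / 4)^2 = 16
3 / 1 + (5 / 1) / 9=32/9 = 3.56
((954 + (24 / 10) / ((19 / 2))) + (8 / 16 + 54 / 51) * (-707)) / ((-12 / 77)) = 36768193/38760 = 948.61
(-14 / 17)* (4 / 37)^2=-224/23273 = -0.01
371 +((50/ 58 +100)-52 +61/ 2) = 26121/58 = 450.36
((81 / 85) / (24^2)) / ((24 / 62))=93/21760 = 0.00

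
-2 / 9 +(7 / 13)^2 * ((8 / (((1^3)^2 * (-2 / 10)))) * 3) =-53258/1521 = -35.02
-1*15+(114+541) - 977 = -337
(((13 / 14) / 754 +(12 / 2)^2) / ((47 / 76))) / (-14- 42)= -555427/534296 = -1.04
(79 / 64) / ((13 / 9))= 711/832 = 0.85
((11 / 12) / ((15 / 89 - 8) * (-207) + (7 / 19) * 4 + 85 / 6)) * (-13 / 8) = -241813/265703888 = 0.00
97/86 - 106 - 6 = -9535/86 = -110.87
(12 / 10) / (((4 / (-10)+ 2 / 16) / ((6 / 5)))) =-288/55 = -5.24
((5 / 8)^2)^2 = 625/4096 = 0.15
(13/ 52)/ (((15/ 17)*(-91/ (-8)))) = 34/1365 = 0.02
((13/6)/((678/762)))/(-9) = -1651/6102 = -0.27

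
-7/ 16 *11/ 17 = -77/272 = -0.28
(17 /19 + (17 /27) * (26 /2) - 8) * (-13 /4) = -3601/1026 = -3.51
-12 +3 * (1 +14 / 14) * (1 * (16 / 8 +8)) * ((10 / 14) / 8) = -93/14 = -6.64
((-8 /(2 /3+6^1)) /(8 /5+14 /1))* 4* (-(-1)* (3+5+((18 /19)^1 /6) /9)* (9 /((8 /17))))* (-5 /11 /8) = 116535/43472 = 2.68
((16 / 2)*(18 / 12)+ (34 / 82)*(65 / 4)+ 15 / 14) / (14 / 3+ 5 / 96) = 4.20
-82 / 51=-1.61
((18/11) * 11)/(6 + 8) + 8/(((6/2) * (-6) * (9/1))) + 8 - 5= 2402/567 = 4.24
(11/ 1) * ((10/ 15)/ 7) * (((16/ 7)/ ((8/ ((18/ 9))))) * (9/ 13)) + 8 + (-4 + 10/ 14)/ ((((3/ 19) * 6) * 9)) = 828553/103194 = 8.03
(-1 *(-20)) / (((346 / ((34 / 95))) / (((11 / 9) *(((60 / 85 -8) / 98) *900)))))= -1.69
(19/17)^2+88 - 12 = 22325/289 = 77.25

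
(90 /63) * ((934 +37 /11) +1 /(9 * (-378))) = 175390055/130977 = 1339.09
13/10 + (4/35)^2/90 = 143341/110250 = 1.30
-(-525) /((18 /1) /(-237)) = -13825/2 = -6912.50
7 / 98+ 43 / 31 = 633/434 = 1.46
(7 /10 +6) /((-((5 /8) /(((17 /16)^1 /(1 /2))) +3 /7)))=-7973/860 = -9.27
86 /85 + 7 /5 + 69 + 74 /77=72.37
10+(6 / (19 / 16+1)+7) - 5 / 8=5353/280 = 19.12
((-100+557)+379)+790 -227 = 1399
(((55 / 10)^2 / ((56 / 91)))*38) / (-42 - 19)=-29887/976 = -30.62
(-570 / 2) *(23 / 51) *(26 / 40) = -5681/68 = -83.54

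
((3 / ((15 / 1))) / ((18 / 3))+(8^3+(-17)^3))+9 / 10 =-66001/15 = -4400.07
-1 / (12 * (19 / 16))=-4/57 = -0.07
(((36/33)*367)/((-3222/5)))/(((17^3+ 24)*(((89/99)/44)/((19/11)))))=-836760/78651347 = -0.01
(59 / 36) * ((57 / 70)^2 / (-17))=-21299/333200 = -0.06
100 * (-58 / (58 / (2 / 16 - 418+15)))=80575/2 = 40287.50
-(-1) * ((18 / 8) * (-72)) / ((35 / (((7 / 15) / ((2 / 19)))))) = -513/25 = -20.52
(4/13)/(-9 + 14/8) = -16/377 = -0.04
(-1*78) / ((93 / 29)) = -24.32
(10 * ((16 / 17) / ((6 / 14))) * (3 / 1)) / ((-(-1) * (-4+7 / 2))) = -2240/17 = -131.76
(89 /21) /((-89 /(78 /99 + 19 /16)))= -149/1584 = -0.09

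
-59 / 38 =-1.55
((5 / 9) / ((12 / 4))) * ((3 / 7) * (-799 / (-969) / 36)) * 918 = 3995/2394 = 1.67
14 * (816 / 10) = 5712/5 = 1142.40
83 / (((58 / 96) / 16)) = 63744/29 = 2198.07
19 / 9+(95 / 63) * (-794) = -25099/21 = -1195.19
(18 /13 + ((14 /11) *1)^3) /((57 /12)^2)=954080/6246383 = 0.15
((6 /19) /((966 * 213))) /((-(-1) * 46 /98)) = 7/2140863 = 0.00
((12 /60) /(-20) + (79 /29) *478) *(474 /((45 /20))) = 596635018/2175 = 274314.95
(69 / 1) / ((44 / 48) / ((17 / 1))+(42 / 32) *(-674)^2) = 7038/60816205 = 0.00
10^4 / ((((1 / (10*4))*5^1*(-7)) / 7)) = -80000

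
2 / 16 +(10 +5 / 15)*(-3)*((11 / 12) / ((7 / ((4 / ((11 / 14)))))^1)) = -493/24 = -20.54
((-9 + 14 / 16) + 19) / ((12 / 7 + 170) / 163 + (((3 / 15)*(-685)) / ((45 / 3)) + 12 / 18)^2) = 22335075/149389112 = 0.15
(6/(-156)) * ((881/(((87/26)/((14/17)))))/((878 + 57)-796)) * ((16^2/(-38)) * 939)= 494149376/1302013 = 379.53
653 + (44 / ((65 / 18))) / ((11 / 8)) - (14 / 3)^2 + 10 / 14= 2624068/4095 = 640.80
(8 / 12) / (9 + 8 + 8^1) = 2/75 = 0.03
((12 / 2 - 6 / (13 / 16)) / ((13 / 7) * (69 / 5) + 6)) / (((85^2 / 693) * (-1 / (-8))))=-25872/770185 = -0.03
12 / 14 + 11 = 11.86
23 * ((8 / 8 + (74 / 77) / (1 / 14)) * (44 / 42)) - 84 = 1850/7 = 264.29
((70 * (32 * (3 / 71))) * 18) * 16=27258.59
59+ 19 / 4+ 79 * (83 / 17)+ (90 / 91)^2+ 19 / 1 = 264342055/563108 = 469.43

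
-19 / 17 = -1.12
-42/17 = -2.47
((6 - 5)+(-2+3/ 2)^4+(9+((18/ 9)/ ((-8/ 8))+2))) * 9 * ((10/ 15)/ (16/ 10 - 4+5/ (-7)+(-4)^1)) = -5635/664 = -8.49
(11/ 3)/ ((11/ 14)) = 4.67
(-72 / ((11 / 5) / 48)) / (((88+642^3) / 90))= -48600/90959473 = 0.00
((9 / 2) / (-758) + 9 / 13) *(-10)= -67635/9854 = -6.86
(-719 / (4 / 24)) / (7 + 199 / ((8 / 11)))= -34512/2245 = -15.37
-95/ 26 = -3.65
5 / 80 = 1/16 = 0.06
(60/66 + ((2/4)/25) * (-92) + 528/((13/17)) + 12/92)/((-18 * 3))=-56707381/4440150 = -12.77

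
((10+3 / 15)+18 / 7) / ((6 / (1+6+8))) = 447/14 = 31.93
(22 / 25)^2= 484/625 = 0.77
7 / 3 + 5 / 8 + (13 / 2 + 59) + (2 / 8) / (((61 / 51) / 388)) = 218951/1464 = 149.56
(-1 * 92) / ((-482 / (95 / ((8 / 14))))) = 15295/482 = 31.73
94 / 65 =1.45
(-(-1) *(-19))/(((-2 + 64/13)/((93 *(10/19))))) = -6045/19 = -318.16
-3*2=-6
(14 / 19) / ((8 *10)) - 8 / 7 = -6031/5320 = -1.13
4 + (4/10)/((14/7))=21/5 = 4.20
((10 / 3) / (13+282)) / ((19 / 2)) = 4/3363 = 0.00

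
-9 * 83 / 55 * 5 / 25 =-747/275 = -2.72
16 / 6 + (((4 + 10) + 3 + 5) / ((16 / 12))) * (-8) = -388/3 = -129.33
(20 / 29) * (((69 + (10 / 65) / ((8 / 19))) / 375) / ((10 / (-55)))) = -39677/56550 = -0.70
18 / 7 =2.57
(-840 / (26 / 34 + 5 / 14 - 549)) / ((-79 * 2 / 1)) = -6664/686747 = -0.01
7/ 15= 0.47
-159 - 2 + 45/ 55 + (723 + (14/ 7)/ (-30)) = 92854/165 = 562.75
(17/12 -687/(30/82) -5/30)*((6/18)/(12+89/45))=-112593/2516 = -44.75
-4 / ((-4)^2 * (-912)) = 1/3648 = 0.00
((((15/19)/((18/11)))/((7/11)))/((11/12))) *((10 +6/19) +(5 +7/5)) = 13.83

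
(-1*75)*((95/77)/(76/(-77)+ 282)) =-7125/21638 = -0.33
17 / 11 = 1.55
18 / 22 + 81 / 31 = 1170/341 = 3.43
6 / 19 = 0.32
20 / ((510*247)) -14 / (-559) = 13652/541671 = 0.03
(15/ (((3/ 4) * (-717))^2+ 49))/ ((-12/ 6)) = -24/925517 = 0.00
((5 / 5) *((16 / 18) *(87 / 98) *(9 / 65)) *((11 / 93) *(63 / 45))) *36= 45936/70525 = 0.65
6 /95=0.06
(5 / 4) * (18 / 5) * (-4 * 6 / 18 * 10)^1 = -60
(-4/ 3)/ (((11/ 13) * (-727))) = 52/23991 = 0.00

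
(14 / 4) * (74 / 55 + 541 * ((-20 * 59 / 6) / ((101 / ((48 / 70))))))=-14018201/5555 = -2523.53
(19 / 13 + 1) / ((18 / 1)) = 16/117 = 0.14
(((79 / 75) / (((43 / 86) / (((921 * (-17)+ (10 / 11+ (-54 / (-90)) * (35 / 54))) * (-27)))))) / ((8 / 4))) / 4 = 244886491/2200 = 111312.04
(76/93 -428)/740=-9932/17205 = -0.58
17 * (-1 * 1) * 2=-34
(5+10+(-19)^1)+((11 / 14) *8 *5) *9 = 1952/7 = 278.86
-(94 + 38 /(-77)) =-7200/77 = -93.51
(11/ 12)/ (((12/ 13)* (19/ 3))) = 143/912 = 0.16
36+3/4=147/4 = 36.75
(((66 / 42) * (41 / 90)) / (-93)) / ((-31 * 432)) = 451/784637280 = 0.00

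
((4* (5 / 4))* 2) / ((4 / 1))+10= 25/2 = 12.50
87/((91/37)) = 3219/91 = 35.37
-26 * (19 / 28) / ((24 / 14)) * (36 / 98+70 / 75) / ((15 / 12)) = -118066/11025 = -10.71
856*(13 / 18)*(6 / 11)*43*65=942507.88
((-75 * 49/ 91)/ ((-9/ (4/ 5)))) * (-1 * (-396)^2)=-7318080/13 = -562929.23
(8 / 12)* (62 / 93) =4/9 = 0.44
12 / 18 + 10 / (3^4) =64/81 = 0.79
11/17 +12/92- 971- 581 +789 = -298029/391 = -762.22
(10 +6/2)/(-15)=-13/15 = -0.87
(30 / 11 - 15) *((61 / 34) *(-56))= 230580/187 = 1233.05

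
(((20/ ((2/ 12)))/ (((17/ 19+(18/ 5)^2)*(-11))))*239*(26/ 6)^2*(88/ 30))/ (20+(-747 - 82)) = 613943200/47916261 = 12.81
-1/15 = -0.07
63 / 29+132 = 3891/29 = 134.17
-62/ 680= -31/340 = -0.09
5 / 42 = 0.12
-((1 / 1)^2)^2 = -1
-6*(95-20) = -450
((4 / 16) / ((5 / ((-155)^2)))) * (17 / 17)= 4805/4 = 1201.25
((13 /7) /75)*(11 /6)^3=17303/113400 = 0.15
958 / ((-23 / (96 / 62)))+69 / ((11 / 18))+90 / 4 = 1112379/15686 = 70.92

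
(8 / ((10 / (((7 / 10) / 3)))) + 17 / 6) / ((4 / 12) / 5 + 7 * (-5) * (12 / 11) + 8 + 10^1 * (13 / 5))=-4983/6790 = -0.73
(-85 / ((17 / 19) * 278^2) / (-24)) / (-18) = -95/33386688 = 0.00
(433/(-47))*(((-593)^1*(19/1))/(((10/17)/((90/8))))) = 746427483/376 = 1985179.48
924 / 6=154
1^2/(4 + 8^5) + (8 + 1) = 294949/32772 = 9.00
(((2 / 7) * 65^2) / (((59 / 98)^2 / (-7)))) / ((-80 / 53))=107528785/6962 = 15445.10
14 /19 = 0.74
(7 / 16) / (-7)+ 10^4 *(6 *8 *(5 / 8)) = 4799999/16 = 299999.94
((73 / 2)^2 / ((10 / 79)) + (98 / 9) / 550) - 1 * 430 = 10094.79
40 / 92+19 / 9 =527/207 = 2.55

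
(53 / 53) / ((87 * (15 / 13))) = 13/1305 = 0.01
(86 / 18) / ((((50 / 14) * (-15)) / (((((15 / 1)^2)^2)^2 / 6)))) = -76190625/2 = -38095312.50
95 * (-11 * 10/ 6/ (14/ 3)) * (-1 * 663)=3464175/14 = 247441.07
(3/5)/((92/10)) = 0.07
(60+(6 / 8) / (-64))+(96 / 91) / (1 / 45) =2503407/23296 = 107.46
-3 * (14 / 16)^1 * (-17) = 357/8 = 44.62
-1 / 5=-0.20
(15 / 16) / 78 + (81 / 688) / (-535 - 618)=245789/20624864 = 0.01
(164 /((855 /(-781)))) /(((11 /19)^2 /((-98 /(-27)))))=-21681128/13365 = -1622.23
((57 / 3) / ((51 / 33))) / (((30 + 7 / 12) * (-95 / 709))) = -93588/31195 = -3.00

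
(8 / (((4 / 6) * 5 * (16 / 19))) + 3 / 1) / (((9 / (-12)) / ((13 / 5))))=-507/25 = -20.28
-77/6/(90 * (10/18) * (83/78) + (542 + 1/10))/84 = -715/2786028 = 0.00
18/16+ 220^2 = 387209/8 = 48401.12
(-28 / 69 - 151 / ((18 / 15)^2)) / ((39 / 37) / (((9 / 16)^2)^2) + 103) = -783664551/845169500 = -0.93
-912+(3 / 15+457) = -2274/5 = -454.80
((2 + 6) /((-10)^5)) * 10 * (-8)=0.01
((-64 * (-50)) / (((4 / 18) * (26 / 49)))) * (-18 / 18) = -352800/13 = -27138.46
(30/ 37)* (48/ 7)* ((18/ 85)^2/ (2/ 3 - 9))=-279936/9356375 = -0.03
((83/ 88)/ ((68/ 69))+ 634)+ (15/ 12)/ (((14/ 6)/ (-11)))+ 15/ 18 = 79155443/125664 = 629.90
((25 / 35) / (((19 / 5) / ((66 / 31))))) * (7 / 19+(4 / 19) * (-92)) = -1650/217 = -7.60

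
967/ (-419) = -967/419 = -2.31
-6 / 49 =-0.12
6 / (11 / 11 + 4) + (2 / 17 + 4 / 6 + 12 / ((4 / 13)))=10451/255 = 40.98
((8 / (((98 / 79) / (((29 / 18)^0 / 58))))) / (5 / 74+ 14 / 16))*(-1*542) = -25348256/396459 = -63.94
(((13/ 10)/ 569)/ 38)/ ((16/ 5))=13/691904 = 0.00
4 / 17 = 0.24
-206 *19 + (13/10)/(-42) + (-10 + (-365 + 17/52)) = -5854081/1365 = -4288.70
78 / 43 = 1.81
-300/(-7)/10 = 30/7 = 4.29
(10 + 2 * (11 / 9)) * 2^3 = 896/9 = 99.56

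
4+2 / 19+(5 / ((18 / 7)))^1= 2069/342 = 6.05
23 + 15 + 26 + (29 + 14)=107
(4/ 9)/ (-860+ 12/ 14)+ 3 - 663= -660.00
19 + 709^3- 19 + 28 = 356400857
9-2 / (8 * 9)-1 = 287/36 = 7.97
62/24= 31/12 = 2.58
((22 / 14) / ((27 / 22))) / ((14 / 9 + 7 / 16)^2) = 185856/576583 = 0.32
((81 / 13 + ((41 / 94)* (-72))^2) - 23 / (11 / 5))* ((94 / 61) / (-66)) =-310202132/13529373 = -22.93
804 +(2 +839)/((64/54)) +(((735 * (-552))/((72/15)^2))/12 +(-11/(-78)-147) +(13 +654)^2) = 277547891/624 = 444788.29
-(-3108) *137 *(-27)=-11496492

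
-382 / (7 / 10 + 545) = -3820/5457 = -0.70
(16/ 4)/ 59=4/59 = 0.07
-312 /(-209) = 312/209 = 1.49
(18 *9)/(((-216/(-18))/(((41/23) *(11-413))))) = -9674.22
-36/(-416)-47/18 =-2363/936 = -2.52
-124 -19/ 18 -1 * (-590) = 8369/18 = 464.94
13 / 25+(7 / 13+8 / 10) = 604/325 = 1.86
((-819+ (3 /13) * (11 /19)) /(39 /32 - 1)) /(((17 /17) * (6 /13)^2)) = -7011680/399 = -17573.13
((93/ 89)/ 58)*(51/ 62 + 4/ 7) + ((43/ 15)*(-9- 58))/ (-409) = 0.49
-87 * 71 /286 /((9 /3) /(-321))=660939/286 = 2310.98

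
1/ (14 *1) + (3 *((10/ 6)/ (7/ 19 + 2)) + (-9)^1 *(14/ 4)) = -1847/63 = -29.32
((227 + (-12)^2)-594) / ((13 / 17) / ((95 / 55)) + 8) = -72029/2727 = -26.41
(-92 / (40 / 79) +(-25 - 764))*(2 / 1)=-9707/5 = -1941.40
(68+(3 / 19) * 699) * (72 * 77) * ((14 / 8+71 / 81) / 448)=31724429/5472 = 5797.59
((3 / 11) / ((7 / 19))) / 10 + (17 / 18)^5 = 600497633/727483680 = 0.83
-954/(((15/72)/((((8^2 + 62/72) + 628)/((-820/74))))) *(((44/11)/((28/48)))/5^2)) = 1043879.76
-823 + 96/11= -8957/11 = -814.27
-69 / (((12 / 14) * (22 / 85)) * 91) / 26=-1955/14872 = -0.13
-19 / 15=-1.27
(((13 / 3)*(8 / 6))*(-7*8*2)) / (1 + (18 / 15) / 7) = -203840/369 = -552.41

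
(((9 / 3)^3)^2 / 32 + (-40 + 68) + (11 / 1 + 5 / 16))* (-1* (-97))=192739/32 = 6023.09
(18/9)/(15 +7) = 0.09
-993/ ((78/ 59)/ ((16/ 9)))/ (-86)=15.53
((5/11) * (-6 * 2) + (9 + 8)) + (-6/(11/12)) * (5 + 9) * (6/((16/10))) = -3653/11 = -332.09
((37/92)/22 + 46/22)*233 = 994677/2024 = 491.44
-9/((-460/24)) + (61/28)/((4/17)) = 125303/12880 = 9.73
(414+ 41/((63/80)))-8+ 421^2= 11195041/63 = 177699.06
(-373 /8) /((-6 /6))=373/8 = 46.62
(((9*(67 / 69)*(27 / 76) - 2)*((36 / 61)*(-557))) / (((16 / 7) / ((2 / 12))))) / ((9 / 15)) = -44.13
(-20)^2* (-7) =-2800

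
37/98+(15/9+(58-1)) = 17359/294 = 59.04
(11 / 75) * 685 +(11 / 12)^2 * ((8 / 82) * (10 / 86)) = 100.48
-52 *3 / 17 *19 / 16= -741/68 = -10.90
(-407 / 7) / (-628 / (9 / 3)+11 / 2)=2442/8561 = 0.29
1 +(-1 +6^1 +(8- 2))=12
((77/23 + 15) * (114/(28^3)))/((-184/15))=-180405/23225216 = -0.01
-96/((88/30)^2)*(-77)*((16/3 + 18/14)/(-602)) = -31275/3311 = -9.45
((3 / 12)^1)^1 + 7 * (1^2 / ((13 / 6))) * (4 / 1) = 685/52 = 13.17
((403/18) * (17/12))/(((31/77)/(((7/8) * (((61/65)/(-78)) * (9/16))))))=-558943/1198080 = -0.47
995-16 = 979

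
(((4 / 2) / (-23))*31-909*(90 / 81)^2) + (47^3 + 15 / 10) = 42517627/414 = 102699.58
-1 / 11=-0.09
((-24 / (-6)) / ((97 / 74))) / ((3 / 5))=1480/291 = 5.09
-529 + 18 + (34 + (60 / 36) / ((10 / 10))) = -1426/3 = -475.33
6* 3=18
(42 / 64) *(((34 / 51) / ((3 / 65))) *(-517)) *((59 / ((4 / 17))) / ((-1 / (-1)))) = -235940705/192 = -1228857.84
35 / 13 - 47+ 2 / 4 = -1139/26 = -43.81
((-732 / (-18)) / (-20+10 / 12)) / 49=-244/5635 = -0.04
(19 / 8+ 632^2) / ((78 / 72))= 9586233/26 = 368701.27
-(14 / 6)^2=-49/9 = -5.44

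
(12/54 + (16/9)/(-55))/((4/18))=0.85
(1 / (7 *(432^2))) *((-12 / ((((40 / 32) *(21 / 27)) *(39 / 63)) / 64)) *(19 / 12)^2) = -361/147420 = 0.00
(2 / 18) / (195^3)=1/66733875 = 0.00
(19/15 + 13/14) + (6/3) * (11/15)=769/210 = 3.66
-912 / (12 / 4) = -304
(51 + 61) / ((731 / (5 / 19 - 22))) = -46256/13889 = -3.33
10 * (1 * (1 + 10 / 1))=110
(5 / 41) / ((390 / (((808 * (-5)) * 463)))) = -935260/1599 = -584.90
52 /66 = 0.79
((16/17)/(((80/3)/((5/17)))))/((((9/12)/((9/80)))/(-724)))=-1629/1445 = -1.13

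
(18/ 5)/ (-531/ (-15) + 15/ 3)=9/101 = 0.09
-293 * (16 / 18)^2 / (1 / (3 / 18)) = -9376/243 = -38.58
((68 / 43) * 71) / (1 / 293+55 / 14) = 19804456/693547 = 28.56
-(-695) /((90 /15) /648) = 75060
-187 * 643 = -120241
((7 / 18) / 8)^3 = 343/2985984 = 0.00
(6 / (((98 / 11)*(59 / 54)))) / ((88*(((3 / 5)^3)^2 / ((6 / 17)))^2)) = 244140625/609078771 = 0.40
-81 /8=-10.12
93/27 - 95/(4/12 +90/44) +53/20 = -956371/28260 = -33.84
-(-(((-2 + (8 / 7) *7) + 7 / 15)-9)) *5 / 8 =-19/12 = -1.58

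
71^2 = 5041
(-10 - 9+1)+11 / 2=-25/2 = -12.50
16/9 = 1.78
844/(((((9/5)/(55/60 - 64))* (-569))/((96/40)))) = 638908/5121 = 124.76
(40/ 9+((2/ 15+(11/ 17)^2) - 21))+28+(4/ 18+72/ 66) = 211556/15895 = 13.31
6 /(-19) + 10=184/19 = 9.68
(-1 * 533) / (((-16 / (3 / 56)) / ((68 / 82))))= 663/448 = 1.48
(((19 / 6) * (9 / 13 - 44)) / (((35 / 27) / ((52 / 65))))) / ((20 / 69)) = -6642837/22750 = -291.99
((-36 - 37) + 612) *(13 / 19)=368.79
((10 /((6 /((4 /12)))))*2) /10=1/9 = 0.11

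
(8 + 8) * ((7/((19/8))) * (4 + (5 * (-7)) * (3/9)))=-20608/57 = -361.54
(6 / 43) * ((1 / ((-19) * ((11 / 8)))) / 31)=-48/278597 = 0.00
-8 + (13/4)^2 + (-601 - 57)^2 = 6927465/16 = 432966.56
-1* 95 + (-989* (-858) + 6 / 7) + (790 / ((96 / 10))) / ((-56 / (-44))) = 285106925/336 = 848532.51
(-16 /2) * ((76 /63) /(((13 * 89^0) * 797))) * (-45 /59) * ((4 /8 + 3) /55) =304/6724289 = 0.00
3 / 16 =0.19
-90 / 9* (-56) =560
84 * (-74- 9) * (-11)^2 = -843612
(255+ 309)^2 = 318096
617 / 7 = 88.14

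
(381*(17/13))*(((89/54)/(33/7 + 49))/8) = 1345057/703872 = 1.91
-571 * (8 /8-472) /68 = 268941/68 = 3955.01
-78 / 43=-1.81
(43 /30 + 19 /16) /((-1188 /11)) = -629/25920 = -0.02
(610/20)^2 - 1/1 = 929.25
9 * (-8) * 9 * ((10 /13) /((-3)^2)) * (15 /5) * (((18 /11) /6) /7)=-6480/1001 = -6.47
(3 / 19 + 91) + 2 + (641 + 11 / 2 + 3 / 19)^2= 603966849/1444 = 418259.59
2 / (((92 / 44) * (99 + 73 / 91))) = 1001/104443 = 0.01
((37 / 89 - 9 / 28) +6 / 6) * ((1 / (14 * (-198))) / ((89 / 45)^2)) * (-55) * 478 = 733222125/276347848 = 2.65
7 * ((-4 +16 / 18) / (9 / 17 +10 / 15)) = -3332/183 = -18.21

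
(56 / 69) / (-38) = -28/1311 = -0.02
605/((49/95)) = 57475/49 = 1172.96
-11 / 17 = -0.65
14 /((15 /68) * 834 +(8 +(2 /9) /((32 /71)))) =34272/471151 = 0.07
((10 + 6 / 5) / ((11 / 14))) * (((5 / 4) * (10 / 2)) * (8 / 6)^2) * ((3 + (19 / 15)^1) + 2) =294784/297 = 992.54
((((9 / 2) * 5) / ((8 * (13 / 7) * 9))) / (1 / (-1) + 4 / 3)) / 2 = 105/416 = 0.25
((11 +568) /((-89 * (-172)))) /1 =579/15308 = 0.04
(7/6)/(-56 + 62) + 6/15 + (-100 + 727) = 627.59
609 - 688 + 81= 2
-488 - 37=-525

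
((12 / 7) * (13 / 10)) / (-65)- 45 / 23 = -1.99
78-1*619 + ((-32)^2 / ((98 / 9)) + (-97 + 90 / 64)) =-850723/1568 = -542.55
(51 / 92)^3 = 132651/778688 = 0.17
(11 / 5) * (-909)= -9999/5 = -1999.80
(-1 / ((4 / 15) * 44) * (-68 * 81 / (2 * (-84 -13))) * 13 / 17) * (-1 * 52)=205335/2134 = 96.22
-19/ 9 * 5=-95/9 = -10.56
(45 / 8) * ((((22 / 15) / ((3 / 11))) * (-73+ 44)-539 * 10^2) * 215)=-261495685/4 = -65373921.25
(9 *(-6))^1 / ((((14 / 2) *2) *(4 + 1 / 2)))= -6/7 = -0.86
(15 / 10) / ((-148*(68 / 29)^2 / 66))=-83259/684352 = -0.12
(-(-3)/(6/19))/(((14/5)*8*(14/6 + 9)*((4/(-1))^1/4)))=-285/7616 = -0.04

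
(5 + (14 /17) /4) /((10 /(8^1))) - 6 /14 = 2223/595 = 3.74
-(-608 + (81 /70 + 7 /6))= 63596/105 = 605.68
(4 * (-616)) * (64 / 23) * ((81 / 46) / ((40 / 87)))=-69455232/2645 = -26259.07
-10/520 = -1/52 = -0.02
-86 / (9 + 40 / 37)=-3182/373 = -8.53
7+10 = 17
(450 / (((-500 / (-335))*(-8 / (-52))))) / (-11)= -7839/44 = -178.16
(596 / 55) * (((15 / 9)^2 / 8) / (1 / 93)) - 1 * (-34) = 25339/66 = 383.92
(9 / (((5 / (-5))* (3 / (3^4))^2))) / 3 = -2187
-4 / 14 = -2/7 = -0.29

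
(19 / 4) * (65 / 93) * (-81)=-33345/124 = -268.91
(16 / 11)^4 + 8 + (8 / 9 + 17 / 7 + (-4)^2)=29325929/922383 = 31.79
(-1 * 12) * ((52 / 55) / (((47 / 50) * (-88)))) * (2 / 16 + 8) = 12675/11374 = 1.11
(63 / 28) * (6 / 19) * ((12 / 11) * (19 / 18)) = 9/11 = 0.82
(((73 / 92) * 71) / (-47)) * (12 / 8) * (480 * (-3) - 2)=11210829/4324 = 2592.70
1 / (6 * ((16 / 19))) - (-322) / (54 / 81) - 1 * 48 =41779/96 = 435.20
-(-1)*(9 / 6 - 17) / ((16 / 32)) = -31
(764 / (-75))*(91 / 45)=-20.60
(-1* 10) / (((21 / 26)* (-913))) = 260/19173 = 0.01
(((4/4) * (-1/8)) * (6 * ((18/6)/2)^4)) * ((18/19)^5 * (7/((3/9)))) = -301327047/4952198 = -60.85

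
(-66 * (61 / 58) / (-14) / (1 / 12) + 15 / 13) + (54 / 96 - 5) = 2373575/42224 = 56.21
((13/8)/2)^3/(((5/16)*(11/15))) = 6591/2816 = 2.34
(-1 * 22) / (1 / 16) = -352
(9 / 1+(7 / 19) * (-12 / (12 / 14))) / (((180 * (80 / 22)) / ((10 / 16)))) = 803/218880 = 0.00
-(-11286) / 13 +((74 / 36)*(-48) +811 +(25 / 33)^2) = 22383082/14157 = 1581.06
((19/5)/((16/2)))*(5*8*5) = 95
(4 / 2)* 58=116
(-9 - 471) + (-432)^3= -80622048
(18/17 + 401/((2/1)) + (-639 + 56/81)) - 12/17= -1204753/2754 = -437.46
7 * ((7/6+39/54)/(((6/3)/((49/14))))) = 23.14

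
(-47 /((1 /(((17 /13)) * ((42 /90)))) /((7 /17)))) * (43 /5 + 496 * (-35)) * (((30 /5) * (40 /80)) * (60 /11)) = 217965132/65 = 3353309.72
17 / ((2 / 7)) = 119/2 = 59.50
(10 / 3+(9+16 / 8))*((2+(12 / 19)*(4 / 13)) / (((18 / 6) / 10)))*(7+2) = 233060/247 = 943.56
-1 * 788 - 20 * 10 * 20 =-4788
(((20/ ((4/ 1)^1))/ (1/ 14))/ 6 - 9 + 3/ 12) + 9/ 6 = 53/12 = 4.42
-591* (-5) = 2955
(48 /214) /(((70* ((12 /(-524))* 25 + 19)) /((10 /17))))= 1572/15368731 = 0.00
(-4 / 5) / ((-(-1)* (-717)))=4/3585 = 0.00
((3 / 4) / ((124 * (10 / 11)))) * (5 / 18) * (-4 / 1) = -11/1488 = -0.01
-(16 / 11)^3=-4096/1331 = -3.08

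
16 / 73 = 0.22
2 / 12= 0.17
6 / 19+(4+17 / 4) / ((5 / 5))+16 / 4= 955/76 = 12.57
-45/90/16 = -1/32 = -0.03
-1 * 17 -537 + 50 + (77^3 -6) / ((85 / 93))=42414171/85 = 498990.25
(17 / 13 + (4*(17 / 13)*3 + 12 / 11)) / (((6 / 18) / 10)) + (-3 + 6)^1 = 6003/11 = 545.73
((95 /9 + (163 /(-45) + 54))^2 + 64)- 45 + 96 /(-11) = 9214781/2475 = 3723.14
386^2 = 148996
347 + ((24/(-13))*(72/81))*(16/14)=94219/273 = 345.12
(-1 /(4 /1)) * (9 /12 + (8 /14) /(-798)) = -8371/44688 = -0.19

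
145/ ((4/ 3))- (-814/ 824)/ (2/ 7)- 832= -593109/824 = -719.79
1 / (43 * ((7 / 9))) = 0.03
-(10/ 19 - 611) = 11599/19 = 610.47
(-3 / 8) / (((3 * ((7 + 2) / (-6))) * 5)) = 1/60 = 0.02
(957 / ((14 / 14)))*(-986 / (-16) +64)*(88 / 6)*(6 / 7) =1511376.43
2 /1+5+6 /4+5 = 27/2 = 13.50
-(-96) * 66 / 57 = 2112/19 = 111.16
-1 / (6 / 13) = -13/6 = -2.17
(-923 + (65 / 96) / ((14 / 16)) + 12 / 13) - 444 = -1490911/1092 = -1365.30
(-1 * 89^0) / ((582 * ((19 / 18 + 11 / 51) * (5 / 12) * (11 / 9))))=-5508/2075315 = 0.00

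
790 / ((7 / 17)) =13430/7 = 1918.57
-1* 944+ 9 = -935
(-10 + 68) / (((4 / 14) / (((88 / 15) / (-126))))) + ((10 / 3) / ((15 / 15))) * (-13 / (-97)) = -117922/13095 = -9.01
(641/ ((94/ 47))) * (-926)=-296783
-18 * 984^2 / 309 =-5809536/103 = -56403.26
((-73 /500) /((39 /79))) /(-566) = 5767/11037000 = 0.00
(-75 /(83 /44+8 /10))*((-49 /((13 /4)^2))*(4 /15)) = 3449600/99879 = 34.54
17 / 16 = 1.06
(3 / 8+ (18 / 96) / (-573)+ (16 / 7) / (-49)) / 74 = 343839/77567392 = 0.00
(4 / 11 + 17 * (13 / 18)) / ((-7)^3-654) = -0.01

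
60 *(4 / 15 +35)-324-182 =1610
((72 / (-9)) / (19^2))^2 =64/130321 = 0.00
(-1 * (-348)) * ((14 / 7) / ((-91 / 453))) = -315288/91 = -3464.70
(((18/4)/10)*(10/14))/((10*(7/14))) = 9/140 = 0.06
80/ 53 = 1.51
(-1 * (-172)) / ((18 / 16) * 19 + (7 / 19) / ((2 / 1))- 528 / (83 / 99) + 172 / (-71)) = -154066592/546978015 = -0.28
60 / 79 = 0.76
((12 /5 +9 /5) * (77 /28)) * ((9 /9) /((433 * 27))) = 77/77940 = 0.00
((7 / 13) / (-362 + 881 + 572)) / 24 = 7/340392 = 0.00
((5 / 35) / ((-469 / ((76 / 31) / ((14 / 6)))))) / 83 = -228/59130113 = 0.00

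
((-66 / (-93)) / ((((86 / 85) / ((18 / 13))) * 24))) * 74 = 103785/34658 = 2.99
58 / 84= 29/42 = 0.69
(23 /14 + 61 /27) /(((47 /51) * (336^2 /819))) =325975/10612224 = 0.03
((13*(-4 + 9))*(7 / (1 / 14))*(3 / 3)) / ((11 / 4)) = 25480/11 = 2316.36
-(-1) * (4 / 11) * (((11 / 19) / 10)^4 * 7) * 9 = 83853/325802500 = 0.00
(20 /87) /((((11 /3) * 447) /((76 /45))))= 304/1283337 = 0.00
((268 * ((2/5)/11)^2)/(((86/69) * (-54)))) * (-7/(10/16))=345184/5853375 = 0.06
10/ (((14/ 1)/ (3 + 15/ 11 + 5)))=515/77 = 6.69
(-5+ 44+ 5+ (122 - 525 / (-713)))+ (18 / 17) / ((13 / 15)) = 26465653/157573 = 167.96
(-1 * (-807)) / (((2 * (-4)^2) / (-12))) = -2421/8 = -302.62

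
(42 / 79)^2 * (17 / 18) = 0.27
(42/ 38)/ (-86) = -21/1634 = -0.01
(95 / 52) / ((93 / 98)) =1.93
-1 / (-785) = 1/785 = 0.00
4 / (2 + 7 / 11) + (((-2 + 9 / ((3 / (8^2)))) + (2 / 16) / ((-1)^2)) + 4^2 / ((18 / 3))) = 135239/696 = 194.31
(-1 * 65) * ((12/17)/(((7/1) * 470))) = -78/5593 = -0.01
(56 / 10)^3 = 21952/125 = 175.62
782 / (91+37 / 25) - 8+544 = 37023/68 = 544.46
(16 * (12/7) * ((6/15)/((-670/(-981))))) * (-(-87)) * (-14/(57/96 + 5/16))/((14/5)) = -18081792/2345 = -7710.79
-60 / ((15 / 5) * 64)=-5/16 = -0.31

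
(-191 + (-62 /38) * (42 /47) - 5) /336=-12595/21432 = -0.59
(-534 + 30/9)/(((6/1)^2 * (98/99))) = -2189/147 = -14.89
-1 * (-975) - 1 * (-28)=1003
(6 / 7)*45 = 270/7 = 38.57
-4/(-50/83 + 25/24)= -7968/875 = -9.11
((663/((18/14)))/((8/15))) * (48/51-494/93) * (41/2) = -86630.41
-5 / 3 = -1.67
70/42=5/3 = 1.67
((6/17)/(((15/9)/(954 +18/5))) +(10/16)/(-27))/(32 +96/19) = 353658761/64627200 = 5.47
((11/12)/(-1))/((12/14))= -1.07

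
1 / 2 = 0.50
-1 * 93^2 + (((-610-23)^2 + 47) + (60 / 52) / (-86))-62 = 438283935/1118 = 392024.99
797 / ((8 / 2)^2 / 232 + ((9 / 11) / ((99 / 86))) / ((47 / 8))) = 131443631/31326 = 4195.99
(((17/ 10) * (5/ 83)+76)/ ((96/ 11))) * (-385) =-17833585/5312 = -3357.23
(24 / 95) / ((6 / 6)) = 24/95 = 0.25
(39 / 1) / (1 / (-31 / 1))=-1209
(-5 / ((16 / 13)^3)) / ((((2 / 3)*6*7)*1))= -0.10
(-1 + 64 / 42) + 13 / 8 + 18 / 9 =697/168 = 4.15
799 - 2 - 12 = 785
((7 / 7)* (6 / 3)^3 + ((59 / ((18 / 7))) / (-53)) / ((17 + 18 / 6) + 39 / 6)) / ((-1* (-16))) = 201835/404496 = 0.50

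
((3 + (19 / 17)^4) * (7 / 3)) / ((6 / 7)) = 9331658/751689 = 12.41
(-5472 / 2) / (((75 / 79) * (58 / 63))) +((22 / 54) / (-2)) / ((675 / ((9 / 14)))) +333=-919940327/328860 = -2797.36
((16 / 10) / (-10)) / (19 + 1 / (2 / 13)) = -8/1275 = -0.01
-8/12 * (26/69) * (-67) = 3484/207 = 16.83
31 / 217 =1/7 = 0.14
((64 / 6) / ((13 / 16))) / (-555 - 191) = -256/14547 = -0.02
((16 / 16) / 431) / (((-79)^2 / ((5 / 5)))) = 1/2689871 = 0.00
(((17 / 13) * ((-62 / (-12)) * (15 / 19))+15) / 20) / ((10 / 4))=2009/4940 = 0.41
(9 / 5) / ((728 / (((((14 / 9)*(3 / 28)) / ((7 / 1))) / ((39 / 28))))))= 1/23660 = 0.00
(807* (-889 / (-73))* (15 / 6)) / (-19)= -1293.12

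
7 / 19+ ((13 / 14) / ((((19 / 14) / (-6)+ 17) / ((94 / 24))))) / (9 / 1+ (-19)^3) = 135111491/366762700 = 0.37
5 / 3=1.67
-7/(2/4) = -14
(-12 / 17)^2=144/289 = 0.50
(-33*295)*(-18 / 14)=87615/7 = 12516.43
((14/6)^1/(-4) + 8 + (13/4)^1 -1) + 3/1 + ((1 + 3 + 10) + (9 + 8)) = 131/3 = 43.67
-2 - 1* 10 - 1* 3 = -15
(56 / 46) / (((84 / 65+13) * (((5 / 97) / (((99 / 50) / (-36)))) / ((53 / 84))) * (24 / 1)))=-735163/307684800 = 0.00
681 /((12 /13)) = 2951/4 = 737.75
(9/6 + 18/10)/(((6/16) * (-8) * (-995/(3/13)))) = 33/129350 = 0.00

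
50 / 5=10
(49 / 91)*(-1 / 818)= -7/10634 = 0.00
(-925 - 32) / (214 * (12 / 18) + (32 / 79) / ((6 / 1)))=-75603/11276 = -6.70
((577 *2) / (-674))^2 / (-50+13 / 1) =-0.08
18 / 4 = 4.50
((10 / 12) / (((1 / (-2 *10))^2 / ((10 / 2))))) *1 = 5000/3 = 1666.67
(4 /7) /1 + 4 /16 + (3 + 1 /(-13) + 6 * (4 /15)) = 9727/1820 = 5.34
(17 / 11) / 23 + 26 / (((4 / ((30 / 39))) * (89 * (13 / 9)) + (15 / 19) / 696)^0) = 6595/253 = 26.07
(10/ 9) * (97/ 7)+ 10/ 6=1075/63 = 17.06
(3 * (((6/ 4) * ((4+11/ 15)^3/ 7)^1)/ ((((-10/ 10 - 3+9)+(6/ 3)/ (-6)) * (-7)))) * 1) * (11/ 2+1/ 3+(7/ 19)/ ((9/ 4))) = -104867923/8379000 = -12.52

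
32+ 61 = 93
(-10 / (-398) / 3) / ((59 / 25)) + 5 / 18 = 0.28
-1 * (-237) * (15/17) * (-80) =-284400/17 = -16729.41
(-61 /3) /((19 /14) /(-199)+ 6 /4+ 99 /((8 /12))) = -169946/1253643 = -0.14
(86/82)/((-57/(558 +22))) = -10.67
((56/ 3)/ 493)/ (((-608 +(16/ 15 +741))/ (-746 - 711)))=-407960/991423 = -0.41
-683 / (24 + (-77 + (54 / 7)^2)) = -33467/319 = -104.91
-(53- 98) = 45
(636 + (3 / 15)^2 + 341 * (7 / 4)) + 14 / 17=2097143/1700 = 1233.61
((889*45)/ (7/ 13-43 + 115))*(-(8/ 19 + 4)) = -43685460/17917 = -2438.21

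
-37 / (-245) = 37/245 = 0.15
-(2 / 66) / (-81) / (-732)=-1/1956636 = 0.00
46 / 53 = 0.87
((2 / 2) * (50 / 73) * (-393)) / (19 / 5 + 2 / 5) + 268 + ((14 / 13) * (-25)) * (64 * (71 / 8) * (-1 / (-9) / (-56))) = 14005216/59787 = 234.25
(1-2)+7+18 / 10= 7.80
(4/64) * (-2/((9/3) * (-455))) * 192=8/455 = 0.02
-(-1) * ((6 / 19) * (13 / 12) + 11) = 431/38 = 11.34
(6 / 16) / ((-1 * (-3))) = 1/8 = 0.12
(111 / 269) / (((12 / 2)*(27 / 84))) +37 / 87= 44881/70209 = 0.64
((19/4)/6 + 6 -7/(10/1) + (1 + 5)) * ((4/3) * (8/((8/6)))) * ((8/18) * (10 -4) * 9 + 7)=44981/15 = 2998.73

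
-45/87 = -15/29 = -0.52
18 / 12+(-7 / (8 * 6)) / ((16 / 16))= 65/48 = 1.35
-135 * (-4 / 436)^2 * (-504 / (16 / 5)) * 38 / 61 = 807975/724741 = 1.11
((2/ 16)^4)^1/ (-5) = -1/20480 = 0.00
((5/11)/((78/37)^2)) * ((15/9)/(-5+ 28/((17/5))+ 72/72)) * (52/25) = 23273/277992 = 0.08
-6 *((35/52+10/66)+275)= -473315/286 = -1654.95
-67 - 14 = -81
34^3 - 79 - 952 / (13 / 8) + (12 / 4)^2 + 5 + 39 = 502998/13 = 38692.15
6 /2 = 3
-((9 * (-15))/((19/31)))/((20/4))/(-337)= -837/6403 = -0.13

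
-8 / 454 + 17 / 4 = 3843/908 = 4.23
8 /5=1.60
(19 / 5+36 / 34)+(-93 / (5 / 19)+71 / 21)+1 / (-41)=-25262336/73185 = -345.18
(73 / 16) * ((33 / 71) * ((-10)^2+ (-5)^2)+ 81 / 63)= 1077261/3976 = 270.94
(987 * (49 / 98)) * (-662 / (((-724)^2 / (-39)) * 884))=980091/35643968 = 0.03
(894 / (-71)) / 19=-894/1349 = -0.66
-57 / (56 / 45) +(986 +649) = 88995/56 = 1589.20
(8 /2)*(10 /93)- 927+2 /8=-344591/372 = -926.32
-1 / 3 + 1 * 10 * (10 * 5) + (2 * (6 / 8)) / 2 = 6005/12 = 500.42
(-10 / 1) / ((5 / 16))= -32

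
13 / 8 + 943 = 7557/8 = 944.62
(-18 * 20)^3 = -46656000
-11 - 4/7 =-81/7 = -11.57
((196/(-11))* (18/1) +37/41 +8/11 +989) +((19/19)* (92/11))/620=46830473/69905 = 669.92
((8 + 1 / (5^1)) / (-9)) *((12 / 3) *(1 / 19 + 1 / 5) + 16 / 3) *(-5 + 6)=-74128/12825 = -5.78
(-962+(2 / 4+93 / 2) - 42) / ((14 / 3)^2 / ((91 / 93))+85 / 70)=-47502/1165 = -40.77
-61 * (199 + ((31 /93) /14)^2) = -21413257/1764 = -12139.03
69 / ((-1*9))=-23/3 = -7.67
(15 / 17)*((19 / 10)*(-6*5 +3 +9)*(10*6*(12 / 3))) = -7242.35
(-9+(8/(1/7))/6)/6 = 1/18 = 0.06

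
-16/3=-5.33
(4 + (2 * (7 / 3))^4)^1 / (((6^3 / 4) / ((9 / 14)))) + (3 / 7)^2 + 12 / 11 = 912686/130977 = 6.97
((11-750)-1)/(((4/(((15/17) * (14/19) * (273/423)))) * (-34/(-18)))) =-10606050/258077 = -41.10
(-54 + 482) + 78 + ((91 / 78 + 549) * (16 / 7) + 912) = 56186/21 = 2675.52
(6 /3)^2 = 4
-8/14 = -4/7 = -0.57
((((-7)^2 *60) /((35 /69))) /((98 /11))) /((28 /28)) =650.57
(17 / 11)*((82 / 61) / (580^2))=697/112862200 = 0.00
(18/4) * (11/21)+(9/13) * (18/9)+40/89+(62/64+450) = 117962893/259168 = 455.16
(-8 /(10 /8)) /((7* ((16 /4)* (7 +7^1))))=-0.02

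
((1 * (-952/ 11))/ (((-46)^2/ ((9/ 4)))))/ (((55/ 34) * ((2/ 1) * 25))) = -18207/16002250 = 0.00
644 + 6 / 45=9662/15 = 644.13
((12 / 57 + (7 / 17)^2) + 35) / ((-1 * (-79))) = 194272/433789 = 0.45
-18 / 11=-1.64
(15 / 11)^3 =3375/1331 = 2.54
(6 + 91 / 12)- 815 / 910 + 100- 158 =-49481/1092 = -45.31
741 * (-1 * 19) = -14079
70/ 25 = 14/5 = 2.80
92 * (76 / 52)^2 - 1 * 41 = 26283/169 = 155.52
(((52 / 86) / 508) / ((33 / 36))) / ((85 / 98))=7644/5106035 = 0.00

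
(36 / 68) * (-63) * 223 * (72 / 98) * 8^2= -349723.97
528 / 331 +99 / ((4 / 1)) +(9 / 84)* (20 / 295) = 14409825/546812 = 26.35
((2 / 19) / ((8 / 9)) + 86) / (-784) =-935/8512 = -0.11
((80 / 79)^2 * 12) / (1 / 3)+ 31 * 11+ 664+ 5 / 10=1042.42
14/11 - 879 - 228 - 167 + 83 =-13087/11 = -1189.73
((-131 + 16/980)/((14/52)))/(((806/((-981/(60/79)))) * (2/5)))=829006803/425320 = 1949.14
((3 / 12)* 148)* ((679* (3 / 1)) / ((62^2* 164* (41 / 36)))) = 678321/6461764 = 0.10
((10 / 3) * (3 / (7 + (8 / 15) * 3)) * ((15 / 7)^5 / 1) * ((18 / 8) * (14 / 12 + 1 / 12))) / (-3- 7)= -170859375/11563216 = -14.78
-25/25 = -1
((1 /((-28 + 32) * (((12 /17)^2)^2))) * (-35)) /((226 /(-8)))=2923235/2343168 = 1.25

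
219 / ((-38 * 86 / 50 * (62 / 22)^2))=-0.42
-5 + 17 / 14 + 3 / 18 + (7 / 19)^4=-9853975/2736741 = -3.60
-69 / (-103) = 69/103 = 0.67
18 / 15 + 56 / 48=71/30 = 2.37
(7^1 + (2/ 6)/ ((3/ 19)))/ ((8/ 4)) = 41/9 = 4.56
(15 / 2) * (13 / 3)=65/2 = 32.50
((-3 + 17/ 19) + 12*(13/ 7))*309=829356/133 = 6235.76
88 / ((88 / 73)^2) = 60.56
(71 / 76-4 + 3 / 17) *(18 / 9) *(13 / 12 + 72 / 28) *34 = -1146031/1596 = -718.06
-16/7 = -2.29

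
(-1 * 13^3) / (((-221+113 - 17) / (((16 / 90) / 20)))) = 4394/28125 = 0.16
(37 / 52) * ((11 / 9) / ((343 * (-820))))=-407/131629680 = 0.00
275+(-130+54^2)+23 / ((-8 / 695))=8503/8 = 1062.88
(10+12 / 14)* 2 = 152/7 = 21.71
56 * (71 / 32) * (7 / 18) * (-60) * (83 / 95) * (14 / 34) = -2021299/1938 = -1042.98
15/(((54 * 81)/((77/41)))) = 385/59778 = 0.01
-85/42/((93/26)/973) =-550.52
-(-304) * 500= 152000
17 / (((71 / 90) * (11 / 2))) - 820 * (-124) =79415140/781 = 101683.92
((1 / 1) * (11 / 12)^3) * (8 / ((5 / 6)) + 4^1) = 22627/2160 = 10.48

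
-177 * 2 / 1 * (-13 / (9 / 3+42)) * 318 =162604/5 = 32520.80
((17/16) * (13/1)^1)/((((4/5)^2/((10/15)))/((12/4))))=5525/128 = 43.16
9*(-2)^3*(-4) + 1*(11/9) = 2603/9 = 289.22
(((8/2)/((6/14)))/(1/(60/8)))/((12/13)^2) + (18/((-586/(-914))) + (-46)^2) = 46964503/21096 = 2226.23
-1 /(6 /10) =-5/3 = -1.67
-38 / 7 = -5.43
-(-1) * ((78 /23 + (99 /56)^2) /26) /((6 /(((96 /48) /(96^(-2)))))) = 11280744/14651 = 769.96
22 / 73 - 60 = -4358/73 = -59.70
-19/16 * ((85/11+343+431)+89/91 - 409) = -7107501/16016 = -443.78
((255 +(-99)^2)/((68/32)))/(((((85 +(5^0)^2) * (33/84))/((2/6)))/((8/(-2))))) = -1501696/8041 = -186.75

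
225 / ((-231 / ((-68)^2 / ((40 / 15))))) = -130050/77 = -1688.96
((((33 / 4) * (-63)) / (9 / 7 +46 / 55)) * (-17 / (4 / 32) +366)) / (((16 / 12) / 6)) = -828429525/3268 = -253497.41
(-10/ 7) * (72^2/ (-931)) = 51840/6517 = 7.95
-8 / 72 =-1/9 = -0.11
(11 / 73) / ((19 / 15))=165/1387 = 0.12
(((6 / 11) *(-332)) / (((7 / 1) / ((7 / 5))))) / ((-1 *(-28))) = -1.29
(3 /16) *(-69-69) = -207/8 = -25.88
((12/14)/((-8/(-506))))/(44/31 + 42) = 23529/18844 = 1.25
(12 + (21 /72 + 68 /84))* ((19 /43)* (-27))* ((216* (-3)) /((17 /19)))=579234969/5117 = 113198.16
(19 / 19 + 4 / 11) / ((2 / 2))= 15/11 = 1.36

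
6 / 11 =0.55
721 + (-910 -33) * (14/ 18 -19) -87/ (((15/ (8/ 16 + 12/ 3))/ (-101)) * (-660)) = 17900.56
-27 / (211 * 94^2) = -27/1864396 = 0.00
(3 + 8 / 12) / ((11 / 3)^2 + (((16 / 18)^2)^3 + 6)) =1948617/10595719 = 0.18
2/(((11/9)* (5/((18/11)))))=324/605 = 0.54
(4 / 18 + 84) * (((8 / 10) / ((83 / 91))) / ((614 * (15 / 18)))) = 275912/1911075 = 0.14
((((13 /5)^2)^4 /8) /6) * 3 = 815730721/6250000 = 130.52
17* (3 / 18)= 17/6 = 2.83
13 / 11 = 1.18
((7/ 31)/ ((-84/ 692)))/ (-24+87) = -173/5859 = -0.03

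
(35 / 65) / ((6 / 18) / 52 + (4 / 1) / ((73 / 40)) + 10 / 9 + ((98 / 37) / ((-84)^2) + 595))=453768/504202745 = 0.00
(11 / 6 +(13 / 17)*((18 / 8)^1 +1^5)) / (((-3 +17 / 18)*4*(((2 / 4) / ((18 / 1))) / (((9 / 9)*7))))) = -166509/1258 = -132.36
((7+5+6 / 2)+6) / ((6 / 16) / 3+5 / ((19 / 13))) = 456/77 = 5.92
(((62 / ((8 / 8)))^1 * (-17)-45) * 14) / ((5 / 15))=-46158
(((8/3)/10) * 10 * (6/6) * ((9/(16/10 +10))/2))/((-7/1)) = -30/203 = -0.15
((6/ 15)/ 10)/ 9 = 1/225 = 0.00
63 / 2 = 31.50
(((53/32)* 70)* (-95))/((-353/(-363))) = -63969675/5648 = -11326.08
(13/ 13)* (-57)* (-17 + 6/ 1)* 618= 387486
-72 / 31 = -2.32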